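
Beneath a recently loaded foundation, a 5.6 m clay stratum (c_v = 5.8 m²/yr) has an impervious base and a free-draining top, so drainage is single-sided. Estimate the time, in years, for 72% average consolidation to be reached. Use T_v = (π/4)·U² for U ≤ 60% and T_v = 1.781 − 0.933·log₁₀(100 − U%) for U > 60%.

t ≈ 2.33 years

Drainage path length: H_d = H = 5.6 m (single drainage).
U > 60%: T_v = 1.781 − 0.933·log₁₀(100 − 72) = 0.4308.
t = T_v·H_d²/c_v = 0.4308×5.6²/5.8 = 2.329 years.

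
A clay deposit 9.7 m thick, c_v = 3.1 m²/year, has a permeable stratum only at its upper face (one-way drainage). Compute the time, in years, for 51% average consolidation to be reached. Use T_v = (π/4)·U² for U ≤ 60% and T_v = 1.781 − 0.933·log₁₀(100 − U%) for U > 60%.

t ≈ 6.2 years

Drainage path length: H_d = H = 9.7 m (single drainage).
U ≤ 60%: T_v = (π/4)·U² = (π/4)×0.51² = 0.20428.
t = T_v·H_d²/c_v = 0.20428×9.7²/3.1 = 6.2 years.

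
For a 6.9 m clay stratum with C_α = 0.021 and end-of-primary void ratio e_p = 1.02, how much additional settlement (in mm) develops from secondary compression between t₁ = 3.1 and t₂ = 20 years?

S_s ≈ 58.1 mm

Secondary compression: S_s = C_α·H/(1+e_p)·log₁₀(t₂/t₁)
S_s = 0.021×6.9/(1+1.02)×log₁₀(20/3.1)
    = 0.07173 × 0.8097 = 0.05808 m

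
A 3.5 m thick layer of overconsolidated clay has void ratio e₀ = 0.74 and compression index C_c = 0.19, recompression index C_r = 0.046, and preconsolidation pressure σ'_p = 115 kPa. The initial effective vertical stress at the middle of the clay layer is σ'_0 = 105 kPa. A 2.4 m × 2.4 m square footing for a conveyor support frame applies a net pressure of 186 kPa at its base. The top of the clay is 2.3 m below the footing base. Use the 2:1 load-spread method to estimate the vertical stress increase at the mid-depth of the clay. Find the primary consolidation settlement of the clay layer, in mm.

S_c ≈ 25 mm

Mid-depth of clay below the footing base: z = 2.3 + 3.5/2 = 4.05 m.
Stress increase at mid-clay by the 2:1 spreading method:
Δσ = qBL/((B+z)(L+z)) = 186×2.4×2.4/((2.4+4.05)(2.4+4.05)) = 25.752 kPa
Final effective stress: σ'_f = 105 + 25.752 = 130.75 kPa.
σ'_f = 130.75 > σ'_p = 115 kPa, so the stress path crosses the preconsolidation pressure — recompression up to σ'_p, then virgin compression beyond:
S_c = H/(1+e₀)·[C_r·log₁₀(σ'_p/σ'_0) + C_c·log₁₀(σ'_f/σ'_p)]
    = 3.5/1.74 × [0.046×log₁₀(115/105) + 0.19×log₁₀(130.75/115)]
    = 2.0115 × [0.0018174 + 0.010591] = 0.02496 m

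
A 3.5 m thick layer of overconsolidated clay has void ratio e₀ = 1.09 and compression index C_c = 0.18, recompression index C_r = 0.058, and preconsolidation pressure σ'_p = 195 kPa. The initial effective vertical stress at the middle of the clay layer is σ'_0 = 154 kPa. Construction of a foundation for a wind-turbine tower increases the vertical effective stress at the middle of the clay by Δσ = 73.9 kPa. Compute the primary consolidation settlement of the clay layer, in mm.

Final effective stress: σ'_f = 154 + 73.9 = 227.9 kPa.
σ'_f = 227.9 > σ'_p = 195 kPa, so the stress path crosses the preconsolidation pressure — recompression up to σ'_p, then virgin compression beyond:
S_c = H/(1+e₀)·[C_r·log₁₀(σ'_p/σ'_0) + C_c·log₁₀(σ'_f/σ'_p)]
    = 3.5/2.09 × [0.058×log₁₀(195/154) + 0.18×log₁₀(227.9/195)]
    = 1.6746 × [0.0059458 + 0.012188] = 0.03037 m

S_c ≈ 30.4 mm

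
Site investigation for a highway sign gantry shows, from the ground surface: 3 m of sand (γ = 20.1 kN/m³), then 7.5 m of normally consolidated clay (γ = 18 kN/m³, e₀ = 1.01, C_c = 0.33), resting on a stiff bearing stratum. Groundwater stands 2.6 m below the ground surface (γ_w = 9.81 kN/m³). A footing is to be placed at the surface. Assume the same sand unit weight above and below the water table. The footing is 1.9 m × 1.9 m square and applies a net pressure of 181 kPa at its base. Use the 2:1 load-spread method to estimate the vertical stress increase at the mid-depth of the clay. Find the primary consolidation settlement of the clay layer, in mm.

Mid-depth of clay below the ground surface: z = 3 + 7.5/2 = 6.75 m.
Total vertical stress at mid-clay: σ_v = 20.1×3 + 18×3.75 = 127.8 kPa.
Pore pressure: u = 9.81×(6.75 − 2.6) = 40.712 kPa.
Initial effective stress: σ'_0 = σ_v − u = 127.8 − 40.712 = 87.088 kPa.
Stress increase at mid-clay by the 2:1 spreading method:
Δσ = qBL/((B+z)(L+z)) = 181×1.9×1.9/((1.9+6.75)(1.9+6.75)) = 8.7328 kPa
Final effective stress: σ'_f = σ'_0 + Δσ = 87.088 + 8.7328 = 95.821 kPa.
Normally consolidated clay, so the full stress increment lies on the virgin compression line:
S_c = C_c·H/(1+e₀)·log₁₀(σ'_f/σ'_0) = 0.33×7.5/(1+1.01)×log₁₀(95.821/87.088)
    = 1.2313 × 0.041502 = 0.0511 m

S_c ≈ 51.1 mm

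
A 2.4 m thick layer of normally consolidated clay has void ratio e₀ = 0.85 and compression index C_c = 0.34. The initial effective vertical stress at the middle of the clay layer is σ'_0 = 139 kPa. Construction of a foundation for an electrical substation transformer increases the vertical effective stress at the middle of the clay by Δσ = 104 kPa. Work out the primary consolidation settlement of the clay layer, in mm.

Final effective stress: σ'_f = σ'_0 + Δσ = 139 + 104 = 243 kPa.
Normally consolidated clay, so the full stress increment lies on the virgin compression line:
S_c = C_c·H/(1+e₀)·log₁₀(σ'_f/σ'_0) = 0.34×2.4/(1+0.85)×log₁₀(243/139)
    = 0.44108 × 0.24259 = 0.107 m

S_c ≈ 107 mm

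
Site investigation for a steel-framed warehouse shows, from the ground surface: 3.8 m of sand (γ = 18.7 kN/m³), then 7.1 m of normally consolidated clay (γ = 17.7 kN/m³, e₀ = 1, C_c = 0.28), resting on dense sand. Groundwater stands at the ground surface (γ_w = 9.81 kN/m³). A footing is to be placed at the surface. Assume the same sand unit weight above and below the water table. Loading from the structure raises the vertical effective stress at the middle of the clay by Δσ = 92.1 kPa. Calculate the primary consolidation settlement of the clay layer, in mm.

S_c ≈ 394 mm

Mid-depth of clay below the ground surface: z = 3.8 + 7.1/2 = 7.35 m.
Total vertical stress at mid-clay: σ_v = 18.7×3.8 + 17.7×3.55 = 133.89 kPa.
Pore pressure: u = 9.81×(7.35 − 0) = 72.103 kPa.
Initial effective stress: σ'_0 = σ_v − u = 133.89 − 72.103 = 61.787 kPa.
Final effective stress: σ'_f = σ'_0 + Δσ = 61.787 + 92.1 = 153.89 kPa.
Normally consolidated clay, so the full stress increment lies on the virgin compression line:
S_c = C_c·H/(1+e₀)·log₁₀(σ'_f/σ'_0) = 0.28×7.1/(1+1)×log₁₀(153.89/61.787)
    = 0.994 × 0.39631 = 0.3939 m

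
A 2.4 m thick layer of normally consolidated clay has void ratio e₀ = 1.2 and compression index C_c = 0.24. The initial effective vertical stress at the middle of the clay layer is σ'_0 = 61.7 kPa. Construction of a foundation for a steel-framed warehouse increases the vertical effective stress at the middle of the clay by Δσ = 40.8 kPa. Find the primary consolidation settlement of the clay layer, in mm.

Final effective stress: σ'_f = σ'_0 + Δσ = 61.7 + 40.8 = 102.5 kPa.
Normally consolidated clay, so the full stress increment lies on the virgin compression line:
S_c = C_c·H/(1+e₀)·log₁₀(σ'_f/σ'_0) = 0.24×2.4/(1+1.2)×log₁₀(102.5/61.7)
    = 0.26182 × 0.22044 = 0.05772 m

S_c ≈ 57.7 mm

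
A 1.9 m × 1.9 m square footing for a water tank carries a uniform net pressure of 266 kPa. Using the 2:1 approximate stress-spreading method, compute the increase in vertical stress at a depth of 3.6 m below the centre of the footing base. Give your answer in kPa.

By the 2:1 method the load spreads at 1 horizontal : 2 vertical, so at depth z the loaded area has grown by z in each plan dimension:
Δσ = qBL/((B+z)(L+z)) = 266×1.9×1.9/((1.9+3.6)(1.9+3.6)) = 31.744 kPa

Δσ_z ≈ 31.7 kPa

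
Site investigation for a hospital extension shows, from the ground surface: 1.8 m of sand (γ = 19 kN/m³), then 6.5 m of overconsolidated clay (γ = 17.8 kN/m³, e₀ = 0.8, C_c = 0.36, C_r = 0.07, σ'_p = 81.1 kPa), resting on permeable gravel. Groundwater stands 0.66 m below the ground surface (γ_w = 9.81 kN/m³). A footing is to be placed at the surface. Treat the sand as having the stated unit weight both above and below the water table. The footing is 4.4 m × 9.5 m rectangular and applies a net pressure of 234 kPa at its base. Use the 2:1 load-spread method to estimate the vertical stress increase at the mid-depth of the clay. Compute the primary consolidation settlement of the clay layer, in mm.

S_c ≈ 277 mm

Mid-depth of clay below the ground surface: z = 1.8 + 6.5/2 = 5.05 m.
Total vertical stress at mid-clay: σ_v = 19×1.8 + 17.8×3.25 = 92.05 kPa.
Pore pressure: u = 9.81×(5.05 − 0.66) = 43.066 kPa.
Initial effective stress: σ'_0 = σ_v − u = 92.05 − 43.066 = 48.984 kPa.
Stress increase at mid-clay by the 2:1 spreading method:
Δσ = qBL/((B+z)(L+z)) = 234×4.4×9.5/((4.4+5.05)(9.5+5.05)) = 71.137 kPa
Final effective stress: σ'_f = 48.984 + 71.137 = 120.12 kPa.
σ'_f = 120.12 > σ'_p = 81.1 kPa, so the stress path crosses the preconsolidation pressure — recompression up to σ'_p, then virgin compression beyond:
S_c = H/(1+e₀)·[C_r·log₁₀(σ'_p/σ'_0) + C_c·log₁₀(σ'_f/σ'_p)]
    = 6.5/1.8 × [0.07×log₁₀(81.1/48.984) + 0.36×log₁₀(120.12/81.1)]
    = 3.6111 × [0.015328 + 0.061414] = 0.2771 m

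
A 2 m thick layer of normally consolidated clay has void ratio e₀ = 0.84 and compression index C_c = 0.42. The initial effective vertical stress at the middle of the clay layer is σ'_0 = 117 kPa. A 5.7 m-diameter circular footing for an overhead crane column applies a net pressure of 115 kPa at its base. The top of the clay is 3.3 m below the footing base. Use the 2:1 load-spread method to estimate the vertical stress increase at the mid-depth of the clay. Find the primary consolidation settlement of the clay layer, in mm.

Mid-depth of clay below the footing base: z = 3.3 + 2/2 = 4.3 m.
Stress increase at mid-clay by the 2:1 spreading method:
Δσ ≈ qD²/(D+z)² = 115×5.7²/(5.7+4.3)² = 37.364 kPa
Final effective stress: σ'_f = σ'_0 + Δσ = 117 + 37.364 = 154.36 kPa.
Normally consolidated clay, so the full stress increment lies on the virgin compression line:
S_c = C_c·H/(1+e₀)·log₁₀(σ'_f/σ'_0) = 0.42×2/(1+0.84)×log₁₀(154.36/117)
    = 0.45652 × 0.12035 = 0.05494 m

S_c ≈ 54.9 mm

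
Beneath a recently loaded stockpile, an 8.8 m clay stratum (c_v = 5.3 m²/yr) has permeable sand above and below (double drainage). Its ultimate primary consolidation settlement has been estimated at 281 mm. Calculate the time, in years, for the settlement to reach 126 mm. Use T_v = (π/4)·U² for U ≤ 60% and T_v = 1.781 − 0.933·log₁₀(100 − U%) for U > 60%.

Drainage path length: H_d = H/2 = 4.4 m (double drainage).
U = S(t)/S_ult = 126/281 = 0.4484.
U ≤ 60%: T_v = (π/4)·U² = (π/4)×0.4484² = 0.15791.
t = T_v·H_d²/c_v = 0.15791×4.4²/5.3 = 0.5768 years.

t ≈ 0.577 years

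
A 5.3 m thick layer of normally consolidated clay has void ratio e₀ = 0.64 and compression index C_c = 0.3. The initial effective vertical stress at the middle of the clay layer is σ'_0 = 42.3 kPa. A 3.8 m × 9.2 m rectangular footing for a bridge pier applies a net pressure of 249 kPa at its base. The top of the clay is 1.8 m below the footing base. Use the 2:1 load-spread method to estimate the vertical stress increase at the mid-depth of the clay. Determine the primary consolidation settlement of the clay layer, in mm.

Mid-depth of clay below the footing base: z = 1.8 + 5.3/2 = 4.45 m.
Stress increase at mid-clay by the 2:1 spreading method:
Δσ = qBL/((B+z)(L+z)) = 249×3.8×9.2/((3.8+4.45)(9.2+4.45)) = 77.301 kPa
Final effective stress: σ'_f = σ'_0 + Δσ = 42.3 + 77.301 = 119.6 kPa.
Normally consolidated clay, so the full stress increment lies on the virgin compression line:
S_c = C_c·H/(1+e₀)·log₁₀(σ'_f/σ'_0) = 0.3×5.3/(1+0.64)×log₁₀(119.6/42.3)
    = 0.96951 × 0.45139 = 0.4376 m

S_c ≈ 438 mm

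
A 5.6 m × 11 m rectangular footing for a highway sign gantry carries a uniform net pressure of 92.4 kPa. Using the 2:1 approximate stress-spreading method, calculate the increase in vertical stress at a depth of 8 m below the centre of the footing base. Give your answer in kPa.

Δσ_z ≈ 22 kPa

By the 2:1 method the load spreads at 1 horizontal : 2 vertical, so at depth z the loaded area has grown by z in each plan dimension:
Δσ = qBL/((B+z)(L+z)) = 92.4×5.6×11/((5.6+8)(11+8)) = 22.027 kPa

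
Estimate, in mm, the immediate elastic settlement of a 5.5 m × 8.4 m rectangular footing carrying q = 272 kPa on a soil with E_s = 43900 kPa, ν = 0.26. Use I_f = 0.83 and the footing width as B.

Immediate (elastic) settlement: S_e = q·B·(1−ν²)/E_s · I_f.
S_e = 272 × 5.5 × (1 − 0.26²) / 43900 × 0.83
    = 272 × 5.5 × 0.9324 / 43900 × 0.83
    = 0.02637 m = 26.37 mm

S_e ≈ 26.4 mm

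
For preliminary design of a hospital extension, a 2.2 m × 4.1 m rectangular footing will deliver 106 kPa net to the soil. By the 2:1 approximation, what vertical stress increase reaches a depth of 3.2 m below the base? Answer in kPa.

By the 2:1 method the load spreads at 1 horizontal : 2 vertical, so at depth z the loaded area has grown by z in each plan dimension:
Δσ = qBL/((B+z)(L+z)) = 106×2.2×4.1/((2.2+3.2)(4.1+3.2)) = 24.255 kPa

Δσ_z ≈ 24.3 kPa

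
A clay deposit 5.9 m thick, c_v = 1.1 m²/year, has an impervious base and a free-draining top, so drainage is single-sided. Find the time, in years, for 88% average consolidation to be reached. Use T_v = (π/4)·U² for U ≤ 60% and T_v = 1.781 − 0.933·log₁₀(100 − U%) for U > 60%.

Drainage path length: H_d = H = 5.9 m (single drainage).
U > 60%: T_v = 1.781 − 0.933·log₁₀(100 − 88) = 0.77412.
t = T_v·H_d²/c_v = 0.77412×5.9²/1.1 = 24.5 years.

t ≈ 24.5 years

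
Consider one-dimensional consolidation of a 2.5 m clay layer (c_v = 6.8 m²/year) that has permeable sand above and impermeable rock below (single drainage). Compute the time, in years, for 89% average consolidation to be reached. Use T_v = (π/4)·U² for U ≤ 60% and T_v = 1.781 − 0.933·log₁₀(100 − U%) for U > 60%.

t ≈ 0.744 years

Drainage path length: H_d = H = 2.5 m (single drainage).
U > 60%: T_v = 1.781 − 0.933·log₁₀(100 − 89) = 0.80938.
t = T_v·H_d²/c_v = 0.80938×2.5²/6.8 = 0.7439 years.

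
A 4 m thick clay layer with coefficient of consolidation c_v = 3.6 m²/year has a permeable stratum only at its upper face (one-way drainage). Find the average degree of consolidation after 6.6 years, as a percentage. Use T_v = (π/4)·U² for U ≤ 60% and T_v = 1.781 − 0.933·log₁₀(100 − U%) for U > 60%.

Drainage path length: H_d = H = 4 m (single drainage).
T_v = c_v·t/H_d² = 3.6×6.6/4² = 1.485.
T_v = 1.485 corresponds to the U > 60% branch:
U = 1 − 10^((1.781 − T_v)/0.933)/100 = 0.9792

U ≈ 97.9 %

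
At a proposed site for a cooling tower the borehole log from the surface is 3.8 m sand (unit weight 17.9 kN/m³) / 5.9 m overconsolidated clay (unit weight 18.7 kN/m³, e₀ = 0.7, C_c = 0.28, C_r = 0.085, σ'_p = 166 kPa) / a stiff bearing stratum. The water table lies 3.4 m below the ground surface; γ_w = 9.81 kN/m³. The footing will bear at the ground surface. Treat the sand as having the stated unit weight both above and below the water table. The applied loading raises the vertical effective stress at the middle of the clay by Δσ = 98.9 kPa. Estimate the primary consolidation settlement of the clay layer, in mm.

Mid-depth of clay below the ground surface: z = 3.8 + 5.9/2 = 6.75 m.
Total vertical stress at mid-clay: σ_v = 17.9×3.8 + 18.7×2.95 = 123.19 kPa.
Pore pressure: u = 9.81×(6.75 − 3.4) = 32.864 kPa.
Initial effective stress: σ'_0 = σ_v − u = 123.19 − 32.864 = 90.326 kPa.
Final effective stress: σ'_f = 90.326 + 98.9 = 189.23 kPa.
σ'_f = 189.23 > σ'_p = 166 kPa, so the stress path crosses the preconsolidation pressure — recompression up to σ'_p, then virgin compression beyond:
S_c = H/(1+e₀)·[C_r·log₁₀(σ'_p/σ'_0) + C_c·log₁₀(σ'_f/σ'_p)]
    = 5.9/1.7 × [0.085×log₁₀(166/90.326) + 0.28×log₁₀(189.23/166)]
    = 3.4706 × [0.022465 + 0.015927] = 0.1332 m

S_c ≈ 133 mm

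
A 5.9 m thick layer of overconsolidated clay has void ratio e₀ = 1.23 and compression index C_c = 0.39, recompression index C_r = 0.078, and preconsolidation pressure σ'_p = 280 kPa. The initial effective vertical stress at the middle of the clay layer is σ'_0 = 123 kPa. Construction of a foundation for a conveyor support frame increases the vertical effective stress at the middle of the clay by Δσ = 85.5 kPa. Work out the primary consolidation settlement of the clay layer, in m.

S_c ≈ 0.0473 m

Final effective stress: σ'_f = 123 + 85.5 = 208.5 kPa.
σ'_f = 208.5 ≤ σ'_p = 280 kPa, so the clay remains overconsolidated and only the recompression index applies:
S_c = C_r·H/(1+e₀)·log₁₀(σ'_f/σ'_0) = 0.078×5.9/2.23×log₁₀(208.5/123)
    = 0.20636 × 0.2292 = 0.0473 m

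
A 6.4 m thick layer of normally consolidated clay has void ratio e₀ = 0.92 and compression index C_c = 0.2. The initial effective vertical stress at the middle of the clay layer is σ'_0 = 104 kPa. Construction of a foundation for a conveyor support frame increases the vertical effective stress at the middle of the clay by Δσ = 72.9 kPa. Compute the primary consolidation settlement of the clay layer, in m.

S_c ≈ 0.154 m

Final effective stress: σ'_f = σ'_0 + Δσ = 104 + 72.9 = 176.9 kPa.
Normally consolidated clay, so the full stress increment lies on the virgin compression line:
S_c = C_c·H/(1+e₀)·log₁₀(σ'_f/σ'_0) = 0.2×6.4/(1+0.92)×log₁₀(176.9/104)
    = 0.66667 × 0.23069 = 0.1538 m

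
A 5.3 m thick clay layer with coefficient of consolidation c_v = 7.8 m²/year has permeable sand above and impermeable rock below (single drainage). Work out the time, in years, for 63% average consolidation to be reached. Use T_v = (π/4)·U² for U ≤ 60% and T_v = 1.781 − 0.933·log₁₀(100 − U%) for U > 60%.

t ≈ 1.14 years

Drainage path length: H_d = H = 5.3 m (single drainage).
U > 60%: T_v = 1.781 − 0.933·log₁₀(100 − 63) = 0.31787.
t = T_v·H_d²/c_v = 0.31787×5.3²/7.8 = 1.145 years.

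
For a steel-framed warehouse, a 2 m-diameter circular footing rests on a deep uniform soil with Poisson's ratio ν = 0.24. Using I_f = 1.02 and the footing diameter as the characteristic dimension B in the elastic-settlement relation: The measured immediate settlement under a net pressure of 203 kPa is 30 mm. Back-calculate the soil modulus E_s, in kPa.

S_e = q·B·(1−ν²)/E_s · I_f  ⇒  E_s = q·B·(1−ν²)·I_f / S_e.
E_s = 203 × 2 × 0.9424 × 1.02 / 0.03 = 13010 kPa

E_s ≈ 13000 kPa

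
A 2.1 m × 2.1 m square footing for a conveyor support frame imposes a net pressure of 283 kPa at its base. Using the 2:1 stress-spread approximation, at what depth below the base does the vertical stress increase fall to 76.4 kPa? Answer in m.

z ≈ 1.94 m

2:1 spreading — at depth z the loaded area has grown by z in each plan dimension:
qB²/(B+z)² = Δσ_z ⇒ z = B(√(q/Δσ_z) − 1) = 2.1×(√(283/76.4) − 1) = 1.942 m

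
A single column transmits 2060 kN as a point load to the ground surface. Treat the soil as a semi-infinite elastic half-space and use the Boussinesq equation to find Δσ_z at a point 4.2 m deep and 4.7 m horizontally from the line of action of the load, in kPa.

Δσ_z ≈ 7.32 kPa

Boussinesq vertical stress below a point load on an elastic half-space:
Δσ_z = 3P/(2πz²) · [1 + (r/z)²]^(−5/2)
r/z = 4.7/4.2 = 1.119; [1+(r/z)²]^(−5/2) = 0.13136.
Δσ_z = 3×2060/(2π×4.2²) × 0.13136 = 55.758 × 0.13136 = 7.324 kPa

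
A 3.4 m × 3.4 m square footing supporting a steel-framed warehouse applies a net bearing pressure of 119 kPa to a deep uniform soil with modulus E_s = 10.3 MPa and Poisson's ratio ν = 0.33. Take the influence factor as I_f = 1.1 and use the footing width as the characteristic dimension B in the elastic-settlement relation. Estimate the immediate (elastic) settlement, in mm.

S_e ≈ 38.5 mm

Immediate (elastic) settlement: S_e = q·B·(1−ν²)/E_s · I_f.
E_s = 10.3 MPa = 10300 kPa.
S_e = 119 × 3.4 × (1 − 0.33²) / 10300 × 1.1
    = 119 × 3.4 × 0.8911 / 10300 × 1.1
    = 0.0385 m = 38.5 mm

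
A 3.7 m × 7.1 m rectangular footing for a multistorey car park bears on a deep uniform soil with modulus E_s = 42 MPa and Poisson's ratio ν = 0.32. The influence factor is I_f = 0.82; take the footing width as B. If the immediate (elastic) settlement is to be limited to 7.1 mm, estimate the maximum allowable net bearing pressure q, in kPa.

q ≈ 109 kPa

E_s = 42 MPa = 42000 kPa.
S_e = q·B·(1−ν²)/E_s · I_f  ⇒  q = S_e·E_s / (B·(1−ν²)·I_f).
q = 0.0071 × 42000 / (3.7 × 0.8976 × 0.82) = 109.5 kPa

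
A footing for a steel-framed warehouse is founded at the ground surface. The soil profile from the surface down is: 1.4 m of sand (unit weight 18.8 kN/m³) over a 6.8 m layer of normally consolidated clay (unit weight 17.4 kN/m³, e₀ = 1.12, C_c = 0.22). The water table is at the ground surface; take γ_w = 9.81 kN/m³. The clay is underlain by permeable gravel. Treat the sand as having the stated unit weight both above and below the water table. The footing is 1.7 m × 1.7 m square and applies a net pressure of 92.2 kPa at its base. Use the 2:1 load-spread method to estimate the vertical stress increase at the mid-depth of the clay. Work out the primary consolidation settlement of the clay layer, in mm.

Mid-depth of clay below the ground surface: z = 1.4 + 6.8/2 = 4.8 m.
Total vertical stress at mid-clay: σ_v = 18.8×1.4 + 17.4×3.4 = 85.48 kPa.
Pore pressure: u = 9.81×(4.8 − 0) = 47.088 kPa.
Initial effective stress: σ'_0 = σ_v − u = 85.48 − 47.088 = 38.392 kPa.
Stress increase at mid-clay by the 2:1 spreading method:
Δσ = qBL/((B+z)(L+z)) = 92.2×1.7×1.7/((1.7+4.8)(1.7+4.8)) = 6.3067 kPa
Final effective stress: σ'_f = σ'_0 + Δσ = 38.392 + 6.3067 = 44.699 kPa.
Normally consolidated clay, so the full stress increment lies on the virgin compression line:
S_c = C_c·H/(1+e₀)·log₁₀(σ'_f/σ'_0) = 0.22×6.8/(1+1.12)×log₁₀(44.699/38.392)
    = 0.70566 × 0.066057 = 0.04661 m

S_c ≈ 46.6 mm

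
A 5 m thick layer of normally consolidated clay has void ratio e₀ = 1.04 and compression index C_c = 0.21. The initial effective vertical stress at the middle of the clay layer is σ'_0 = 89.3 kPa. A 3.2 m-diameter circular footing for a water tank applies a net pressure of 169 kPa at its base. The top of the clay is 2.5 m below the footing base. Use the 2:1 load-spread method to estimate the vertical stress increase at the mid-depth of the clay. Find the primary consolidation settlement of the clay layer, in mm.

S_c ≈ 56.6 mm

Mid-depth of clay below the footing base: z = 2.5 + 5/2 = 5 m.
Stress increase at mid-clay by the 2:1 spreading method:
Δσ ≈ qD²/(D+z)² = 169×3.2²/(3.2+5)² = 25.737 kPa
Final effective stress: σ'_f = σ'_0 + Δσ = 89.3 + 25.737 = 115.04 kPa.
Normally consolidated clay, so the full stress increment lies on the virgin compression line:
S_c = C_c·H/(1+e₀)·log₁₀(σ'_f/σ'_0) = 0.21×5/(1+1.04)×log₁₀(115.04/89.3)
    = 0.51471 × 0.11 = 0.05662 m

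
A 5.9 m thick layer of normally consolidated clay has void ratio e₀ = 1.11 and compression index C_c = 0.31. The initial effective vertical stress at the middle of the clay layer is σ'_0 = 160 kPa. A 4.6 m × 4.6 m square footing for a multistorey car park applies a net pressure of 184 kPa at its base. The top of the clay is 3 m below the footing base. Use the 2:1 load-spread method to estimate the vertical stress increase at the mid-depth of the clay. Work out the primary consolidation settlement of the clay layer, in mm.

Mid-depth of clay below the footing base: z = 3 + 5.9/2 = 5.95 m.
Stress increase at mid-clay by the 2:1 spreading method:
Δσ = qBL/((B+z)(L+z)) = 184×4.6×4.6/((4.6+5.95)(4.6+5.95)) = 34.981 kPa
Final effective stress: σ'_f = σ'_0 + Δσ = 160 + 34.981 = 194.98 kPa.
Normally consolidated clay, so the full stress increment lies on the virgin compression line:
S_c = C_c·H/(1+e₀)·log₁₀(σ'_f/σ'_0) = 0.31×5.9/(1+1.11)×log₁₀(194.98/160)
    = 0.86682 × 0.08587 = 0.07443 m

S_c ≈ 74.4 mm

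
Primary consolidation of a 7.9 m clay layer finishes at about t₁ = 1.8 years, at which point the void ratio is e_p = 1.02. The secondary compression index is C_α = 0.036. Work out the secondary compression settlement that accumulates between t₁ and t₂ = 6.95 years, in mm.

S_s ≈ 82.6 mm

Secondary compression: S_s = C_α·H/(1+e_p)·log₁₀(t₂/t₁)
S_s = 0.036×7.9/(1+1.02)×log₁₀(6.95/1.8)
    = 0.1408 × 0.5867 = 0.0826 m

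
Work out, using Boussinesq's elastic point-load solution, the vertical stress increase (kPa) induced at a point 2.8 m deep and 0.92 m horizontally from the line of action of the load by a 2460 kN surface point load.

Δσ_z ≈ 116 kPa

Boussinesq vertical stress below a point load on an elastic half-space:
Δσ_z = 3P/(2πz²) · [1 + (r/z)²]^(−5/2)
r/z = 0.92/2.8 = 0.32857; [1+(r/z)²]^(−5/2) = 0.77391.
Δσ_z = 3×2460/(2π×2.8²) × 0.77391 = 149.82 × 0.77391 = 115.9 kPa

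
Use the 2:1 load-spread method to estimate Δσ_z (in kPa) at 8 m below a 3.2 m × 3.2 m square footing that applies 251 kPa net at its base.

By the 2:1 method the load spreads at 1 horizontal : 2 vertical, so at depth z the loaded area has grown by z in each plan dimension:
Δσ = qBL/((B+z)(L+z)) = 251×3.2×3.2/((3.2+8)(3.2+8)) = 20.49 kPa

Δσ_z ≈ 20.5 kPa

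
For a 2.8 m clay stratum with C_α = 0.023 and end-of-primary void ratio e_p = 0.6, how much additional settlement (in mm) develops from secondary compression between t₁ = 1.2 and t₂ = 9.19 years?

Secondary compression: S_s = C_α·H/(1+e_p)·log₁₀(t₂/t₁)
S_s = 0.023×2.8/(1+0.6)×log₁₀(9.19/1.2)
    = 0.04025 × 0.8841 = 0.03559 m

S_s ≈ 35.6 mm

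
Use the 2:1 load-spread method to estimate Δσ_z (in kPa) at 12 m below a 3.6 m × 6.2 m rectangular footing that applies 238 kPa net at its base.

By the 2:1 method the load spreads at 1 horizontal : 2 vertical, so at depth z the loaded area has grown by z in each plan dimension:
Δσ = qBL/((B+z)(L+z)) = 238×3.6×6.2/((3.6+12)(6.2+12)) = 18.71 kPa

Δσ_z ≈ 18.7 kPa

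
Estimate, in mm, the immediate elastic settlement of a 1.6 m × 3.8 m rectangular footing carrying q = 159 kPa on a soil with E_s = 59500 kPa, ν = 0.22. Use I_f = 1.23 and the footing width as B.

S_e ≈ 5 mm

Immediate (elastic) settlement: S_e = q·B·(1−ν²)/E_s · I_f.
S_e = 159 × 1.6 × (1 − 0.22²) / 59500 × 1.23
    = 159 × 1.6 × 0.9516 / 59500 × 1.23
    = 0.005004 m = 5.004 mm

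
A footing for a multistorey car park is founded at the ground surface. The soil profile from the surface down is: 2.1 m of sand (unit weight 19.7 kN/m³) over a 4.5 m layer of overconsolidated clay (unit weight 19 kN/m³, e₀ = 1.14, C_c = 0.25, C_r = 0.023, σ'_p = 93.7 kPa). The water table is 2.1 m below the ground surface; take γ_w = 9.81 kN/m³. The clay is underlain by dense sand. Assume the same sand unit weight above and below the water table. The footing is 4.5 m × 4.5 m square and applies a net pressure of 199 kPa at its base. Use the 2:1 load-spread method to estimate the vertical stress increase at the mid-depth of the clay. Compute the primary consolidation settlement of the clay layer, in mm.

Mid-depth of clay below the ground surface: z = 2.1 + 4.5/2 = 4.35 m.
Total vertical stress at mid-clay: σ_v = 19.7×2.1 + 19×2.25 = 84.12 kPa.
Pore pressure: u = 9.81×(4.35 − 2.1) = 22.073 kPa.
Initial effective stress: σ'_0 = σ_v − u = 84.12 − 22.073 = 62.047 kPa.
Stress increase at mid-clay by the 2:1 spreading method:
Δσ = qBL/((B+z)(L+z)) = 199×4.5×4.5/((4.5+4.35)(4.5+4.35)) = 51.451 kPa
Final effective stress: σ'_f = 62.047 + 51.451 = 113.5 kPa.
σ'_f = 113.5 > σ'_p = 93.7 kPa, so the stress path crosses the preconsolidation pressure — recompression up to σ'_p, then virgin compression beyond:
S_c = H/(1+e₀)·[C_r·log₁₀(σ'_p/σ'_0) + C_c·log₁₀(σ'_f/σ'_p)]
    = 4.5/2.14 × [0.023×log₁₀(93.7/62.047) + 0.25×log₁₀(113.5/93.7)]
    = 2.1028 × [0.0041174 + 0.020814] = 0.05243 m

S_c ≈ 52.4 mm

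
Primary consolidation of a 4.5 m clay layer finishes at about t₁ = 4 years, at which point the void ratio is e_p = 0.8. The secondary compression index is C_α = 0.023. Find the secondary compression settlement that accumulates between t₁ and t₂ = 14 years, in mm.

S_s ≈ 31.3 mm

Secondary compression: S_s = C_α·H/(1+e_p)·log₁₀(t₂/t₁)
S_s = 0.023×4.5/(1+0.8)×log₁₀(14/4)
    = 0.0575 × 0.5441 = 0.03128 m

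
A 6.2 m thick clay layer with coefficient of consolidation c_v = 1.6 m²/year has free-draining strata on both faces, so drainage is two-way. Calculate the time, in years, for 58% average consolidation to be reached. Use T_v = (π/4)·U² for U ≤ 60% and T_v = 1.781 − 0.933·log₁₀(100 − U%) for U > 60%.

t ≈ 1.59 years

Drainage path length: H_d = H/2 = 3.1 m (double drainage).
U ≤ 60%: T_v = (π/4)·U² = (π/4)×0.58² = 0.26421.
t = T_v·H_d²/c_v = 0.26421×3.1²/1.6 = 1.587 years.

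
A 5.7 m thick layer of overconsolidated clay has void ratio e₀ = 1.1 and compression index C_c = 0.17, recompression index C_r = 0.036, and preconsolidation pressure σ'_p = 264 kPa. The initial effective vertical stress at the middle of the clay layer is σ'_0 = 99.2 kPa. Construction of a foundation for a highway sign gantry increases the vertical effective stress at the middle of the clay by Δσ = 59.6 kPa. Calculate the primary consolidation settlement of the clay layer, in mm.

S_c ≈ 20 mm

Final effective stress: σ'_f = 99.2 + 59.6 = 158.8 kPa.
σ'_f = 158.8 ≤ σ'_p = 264 kPa, so the clay remains overconsolidated and only the recompression index applies:
S_c = C_r·H/(1+e₀)·log₁₀(σ'_f/σ'_0) = 0.036×5.7/2.1×log₁₀(158.8/99.2)
    = 0.097715 × 0.20434 = 0.01997 m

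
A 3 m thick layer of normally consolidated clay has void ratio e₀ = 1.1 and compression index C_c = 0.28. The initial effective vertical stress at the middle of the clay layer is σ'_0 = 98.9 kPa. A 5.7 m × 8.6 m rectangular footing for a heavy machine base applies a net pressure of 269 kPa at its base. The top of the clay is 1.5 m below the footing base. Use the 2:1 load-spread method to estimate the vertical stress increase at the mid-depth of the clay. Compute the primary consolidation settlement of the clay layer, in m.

Mid-depth of clay below the footing base: z = 1.5 + 3/2 = 3 m.
Stress increase at mid-clay by the 2:1 spreading method:
Δσ = qBL/((B+z)(L+z)) = 269×5.7×8.6/((5.7+3)(8.6+3)) = 130.66 kPa
Final effective stress: σ'_f = σ'_0 + Δσ = 98.9 + 130.66 = 229.56 kPa.
Normally consolidated clay, so the full stress increment lies on the virgin compression line:
S_c = C_c·H/(1+e₀)·log₁₀(σ'_f/σ'_0) = 0.28×3/(1+1.1)×log₁₀(229.56/98.9)
    = 0.4 × 0.3657 = 0.1463 m

S_c ≈ 0.146 m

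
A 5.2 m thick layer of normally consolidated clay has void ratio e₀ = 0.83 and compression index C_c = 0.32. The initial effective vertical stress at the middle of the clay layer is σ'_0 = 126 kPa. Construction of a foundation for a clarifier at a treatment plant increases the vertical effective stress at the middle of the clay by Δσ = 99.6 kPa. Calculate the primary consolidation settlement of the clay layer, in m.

S_c ≈ 0.23 m

Final effective stress: σ'_f = σ'_0 + Δσ = 126 + 99.6 = 225.6 kPa.
Normally consolidated clay, so the full stress increment lies on the virgin compression line:
S_c = C_c·H/(1+e₀)·log₁₀(σ'_f/σ'_0) = 0.32×5.2/(1+0.83)×log₁₀(225.6/126)
    = 0.90929 × 0.25297 = 0.23 m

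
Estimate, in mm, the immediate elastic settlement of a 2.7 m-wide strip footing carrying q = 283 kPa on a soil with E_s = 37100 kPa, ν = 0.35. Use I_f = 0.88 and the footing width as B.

Immediate (elastic) settlement: S_e = q·B·(1−ν²)/E_s · I_f.
S_e = 283 × 2.7 × (1 − 0.35²) / 37100 × 0.88
    = 283 × 2.7 × 0.8775 / 37100 × 0.88
    = 0.0159 m = 15.9 mm

S_e ≈ 15.9 mm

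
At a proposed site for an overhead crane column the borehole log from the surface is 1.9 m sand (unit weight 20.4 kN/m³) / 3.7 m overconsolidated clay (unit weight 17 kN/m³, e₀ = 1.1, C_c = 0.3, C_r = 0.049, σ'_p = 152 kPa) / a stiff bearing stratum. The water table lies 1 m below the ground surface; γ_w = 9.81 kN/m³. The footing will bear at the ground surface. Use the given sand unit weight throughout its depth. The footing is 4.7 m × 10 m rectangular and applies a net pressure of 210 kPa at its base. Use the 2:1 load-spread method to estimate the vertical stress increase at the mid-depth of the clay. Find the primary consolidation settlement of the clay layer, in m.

S_c ≈ 0.0408 m

Mid-depth of clay below the ground surface: z = 1.9 + 3.7/2 = 3.75 m.
Total vertical stress at mid-clay: σ_v = 20.4×1.9 + 17×1.85 = 70.21 kPa.
Pore pressure: u = 9.81×(3.75 − 1) = 26.978 kPa.
Initial effective stress: σ'_0 = σ_v − u = 70.21 − 26.978 = 43.232 kPa.
Stress increase at mid-clay by the 2:1 spreading method:
Δσ = qBL/((B+z)(L+z)) = 210×4.7×10/((4.7+3.75)(10+3.75)) = 84.949 kPa
Final effective stress: σ'_f = 43.232 + 84.949 = 128.18 kPa.
σ'_f = 128.18 ≤ σ'_p = 152 kPa, so the clay remains overconsolidated and only the recompression index applies:
S_c = C_r·H/(1+e₀)·log₁₀(σ'_f/σ'_0) = 0.049×3.7/2.1×log₁₀(128.18/43.232)
    = 0.086333 × 0.47201 = 0.04075 m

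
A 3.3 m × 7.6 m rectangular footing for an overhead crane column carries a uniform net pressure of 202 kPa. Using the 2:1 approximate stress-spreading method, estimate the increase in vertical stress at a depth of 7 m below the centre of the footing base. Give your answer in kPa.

Δσ_z ≈ 33.7 kPa

By the 2:1 method the load spreads at 1 horizontal : 2 vertical, so at depth z the loaded area has grown by z in each plan dimension:
Δσ = qBL/((B+z)(L+z)) = 202×3.3×7.6/((3.3+7)(7.6+7)) = 33.689 kPa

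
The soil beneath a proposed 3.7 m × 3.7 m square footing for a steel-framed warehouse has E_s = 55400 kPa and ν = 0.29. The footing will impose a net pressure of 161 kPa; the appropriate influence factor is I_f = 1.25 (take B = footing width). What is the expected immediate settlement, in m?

Immediate (elastic) settlement: S_e = q·B·(1−ν²)/E_s · I_f.
S_e = 161 × 3.7 × (1 − 0.29²) / 55400 × 1.25
    = 161 × 3.7 × 0.9159 / 55400 × 1.25
    = 0.01231 m

S_e ≈ 0.0123 m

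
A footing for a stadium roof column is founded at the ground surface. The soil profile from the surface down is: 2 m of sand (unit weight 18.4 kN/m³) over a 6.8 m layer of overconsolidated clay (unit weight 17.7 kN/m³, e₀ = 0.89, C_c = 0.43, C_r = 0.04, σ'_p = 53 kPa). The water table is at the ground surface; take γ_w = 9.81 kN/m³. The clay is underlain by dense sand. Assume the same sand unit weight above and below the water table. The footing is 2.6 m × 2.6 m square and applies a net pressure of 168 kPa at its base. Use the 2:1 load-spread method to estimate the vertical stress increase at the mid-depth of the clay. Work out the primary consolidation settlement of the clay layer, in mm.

Mid-depth of clay below the ground surface: z = 2 + 6.8/2 = 5.4 m.
Total vertical stress at mid-clay: σ_v = 18.4×2 + 17.7×3.4 = 96.98 kPa.
Pore pressure: u = 9.81×(5.4 − 0) = 52.974 kPa.
Initial effective stress: σ'_0 = σ_v − u = 96.98 − 52.974 = 44.006 kPa.
Stress increase at mid-clay by the 2:1 spreading method:
Δσ = qBL/((B+z)(L+z)) = 168×2.6×2.6/((2.6+5.4)(2.6+5.4)) = 17.745 kPa
Final effective stress: σ'_f = 44.006 + 17.745 = 61.751 kPa.
σ'_f = 61.751 > σ'_p = 53 kPa, so the stress path crosses the preconsolidation pressure — recompression up to σ'_p, then virgin compression beyond:
S_c = H/(1+e₀)·[C_r·log₁₀(σ'_p/σ'_0) + C_c·log₁₀(σ'_f/σ'_p)]
    = 6.8/1.89 × [0.04×log₁₀(53/44.006) + 0.43×log₁₀(61.751/53)]
    = 3.5979 × [0.0032306 + 0.028538] = 0.1143 m

S_c ≈ 114 mm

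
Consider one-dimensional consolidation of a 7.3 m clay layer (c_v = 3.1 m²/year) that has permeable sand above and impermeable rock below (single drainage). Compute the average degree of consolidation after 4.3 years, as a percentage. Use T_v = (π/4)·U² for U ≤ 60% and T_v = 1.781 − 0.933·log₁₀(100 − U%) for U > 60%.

Drainage path length: H_d = H = 7.3 m (single drainage).
T_v = c_v·t/H_d² = 3.1×4.3/7.3² = 0.25014.
T_v = 0.25014 corresponds to the U ≤ 60% branch:
U = √(4T_v/π) = 0.5643

U ≈ 56.4 %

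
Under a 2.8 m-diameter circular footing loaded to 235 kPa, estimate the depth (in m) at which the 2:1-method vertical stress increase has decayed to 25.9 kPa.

2:1 spreading — at depth z the loaded area has grown by z in each plan dimension:
qD²/(D+z)² = Δσ_z ⇒ z = D(√(q/Δσ_z) − 1) = 2.8×(√(235/25.9) − 1) = 5.634 m

z ≈ 5.63 m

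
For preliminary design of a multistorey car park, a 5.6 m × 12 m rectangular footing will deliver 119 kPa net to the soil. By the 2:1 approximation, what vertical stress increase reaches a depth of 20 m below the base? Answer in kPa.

By the 2:1 method the load spreads at 1 horizontal : 2 vertical, so at depth z the loaded area has grown by z in each plan dimension:
Δσ = qBL/((B+z)(L+z)) = 119×5.6×12/((5.6+20)(12+20)) = 9.7617 kPa

Δσ_z ≈ 9.76 kPa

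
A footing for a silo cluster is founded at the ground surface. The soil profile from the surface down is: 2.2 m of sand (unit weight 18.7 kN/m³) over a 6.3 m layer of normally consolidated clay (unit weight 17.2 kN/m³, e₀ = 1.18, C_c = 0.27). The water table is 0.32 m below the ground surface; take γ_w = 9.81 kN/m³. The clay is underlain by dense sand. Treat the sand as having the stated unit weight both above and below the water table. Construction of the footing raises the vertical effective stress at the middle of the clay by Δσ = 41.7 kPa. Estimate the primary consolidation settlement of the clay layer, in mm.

S_c ≈ 219 mm

Mid-depth of clay below the ground surface: z = 2.2 + 6.3/2 = 5.35 m.
Total vertical stress at mid-clay: σ_v = 18.7×2.2 + 17.2×3.15 = 95.32 kPa.
Pore pressure: u = 9.81×(5.35 − 0.32) = 49.344 kPa.
Initial effective stress: σ'_0 = σ_v − u = 95.32 − 49.344 = 45.976 kPa.
Final effective stress: σ'_f = σ'_0 + Δσ = 45.976 + 41.7 = 87.676 kPa.
Normally consolidated clay, so the full stress increment lies on the virgin compression line:
S_c = C_c·H/(1+e₀)·log₁₀(σ'_f/σ'_0) = 0.27×6.3/(1+1.18)×log₁₀(87.676/45.976)
    = 0.78028 × 0.28035 = 0.2188 m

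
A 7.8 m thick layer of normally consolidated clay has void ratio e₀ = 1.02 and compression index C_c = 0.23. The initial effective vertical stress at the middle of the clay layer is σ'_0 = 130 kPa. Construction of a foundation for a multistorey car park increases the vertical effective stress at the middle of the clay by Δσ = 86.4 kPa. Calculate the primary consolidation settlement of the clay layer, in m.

Final effective stress: σ'_f = σ'_0 + Δσ = 130 + 86.4 = 216.4 kPa.
Normally consolidated clay, so the full stress increment lies on the virgin compression line:
S_c = C_c·H/(1+e₀)·log₁₀(σ'_f/σ'_0) = 0.23×7.8/(1+1.02)×log₁₀(216.4/130)
    = 0.88812 × 0.22131 = 0.1965 m

S_c ≈ 0.197 m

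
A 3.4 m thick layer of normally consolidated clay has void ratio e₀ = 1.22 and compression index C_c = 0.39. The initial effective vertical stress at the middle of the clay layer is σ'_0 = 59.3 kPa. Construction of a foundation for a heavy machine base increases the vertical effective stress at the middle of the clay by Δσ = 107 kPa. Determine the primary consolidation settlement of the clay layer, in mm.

Final effective stress: σ'_f = σ'_0 + Δσ = 59.3 + 107 = 166.3 kPa.
Normally consolidated clay, so the full stress increment lies on the virgin compression line:
S_c = C_c·H/(1+e₀)·log₁₀(σ'_f/σ'_0) = 0.39×3.4/(1+1.22)×log₁₀(166.3/59.3)
    = 0.5973 × 0.44784 = 0.2675 m

S_c ≈ 267 mm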